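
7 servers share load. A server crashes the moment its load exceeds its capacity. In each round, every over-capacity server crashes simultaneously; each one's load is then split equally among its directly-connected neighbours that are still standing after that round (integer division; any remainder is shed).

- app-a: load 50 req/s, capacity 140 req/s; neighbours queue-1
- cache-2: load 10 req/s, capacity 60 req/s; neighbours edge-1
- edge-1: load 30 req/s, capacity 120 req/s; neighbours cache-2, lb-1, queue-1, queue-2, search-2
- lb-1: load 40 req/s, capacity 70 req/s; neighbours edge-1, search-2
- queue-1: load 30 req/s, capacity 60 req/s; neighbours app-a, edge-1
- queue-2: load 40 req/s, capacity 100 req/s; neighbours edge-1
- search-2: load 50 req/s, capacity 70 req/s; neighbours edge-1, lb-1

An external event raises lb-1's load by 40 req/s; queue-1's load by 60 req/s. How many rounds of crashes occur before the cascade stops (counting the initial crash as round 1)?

Round 1 — lb-1 at 80 > 70; queue-1 at 90 > 60. lb-1, queue-1 crash.
  lb-1 sheds 80 req/s to edge-1, search-2: 40 each.
    edge-1: 30+40 = 70 ≤ 120
    search-2: 50+40 = 90 > 70
  queue-1 sheds 90 req/s to app-a, edge-1: 45 each.
    app-a: 50+45 = 95 ≤ 140
    edge-1: 70+45 = 115 ≤ 120
Round 2 — search-2 crashes.
  search-2 sheds 90 req/s to edge-1: 90 each.
    edge-1: 115+90 = 205 > 120
Round 3 — edge-1 crashes.
  edge-1 sheds 205 req/s to cache-2, queue-2: 102 each (1 lost).
    cache-2: 10+102 = 112 > 60
    queue-2: 40+102 = 142 > 100
Round 4 — cache-2, queue-2 crash.
  cache-2 sheds 112 req/s: no online neighbours, lost.
  queue-2 sheds 142 req/s: no online neighbours, lost.
No further crashes.

4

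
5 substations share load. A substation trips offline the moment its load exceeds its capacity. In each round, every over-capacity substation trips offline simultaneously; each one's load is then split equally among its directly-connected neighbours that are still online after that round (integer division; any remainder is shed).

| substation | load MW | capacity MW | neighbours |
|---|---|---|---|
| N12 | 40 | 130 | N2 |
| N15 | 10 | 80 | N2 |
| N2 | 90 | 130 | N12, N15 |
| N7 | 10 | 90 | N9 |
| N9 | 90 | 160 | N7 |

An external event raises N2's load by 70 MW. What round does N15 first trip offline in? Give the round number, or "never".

2

Round 1 — N2 at 160 > 130. N2 trips offline.
  N2 sheds 160 MW to N12, N15: 80 each.
    N12: 40+80 = 120 ≤ 130
    N15: 10+80 = 90 > 80
Round 2 — N15 trips offline.
  N15 sheds 90 MW: no online neighbours, lost.
No further trips.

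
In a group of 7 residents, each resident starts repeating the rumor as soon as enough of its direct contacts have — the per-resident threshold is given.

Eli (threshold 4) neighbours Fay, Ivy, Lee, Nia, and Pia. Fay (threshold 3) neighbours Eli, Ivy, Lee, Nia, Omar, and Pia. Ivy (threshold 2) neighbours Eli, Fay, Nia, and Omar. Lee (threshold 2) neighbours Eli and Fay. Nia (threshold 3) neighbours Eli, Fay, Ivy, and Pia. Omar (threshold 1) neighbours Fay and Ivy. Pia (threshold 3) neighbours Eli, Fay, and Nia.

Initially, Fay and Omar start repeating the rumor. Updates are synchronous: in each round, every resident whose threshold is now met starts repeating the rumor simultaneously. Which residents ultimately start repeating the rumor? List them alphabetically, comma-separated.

Fay, Ivy, Omar

Round 1 — Fay, Omar start repeating the rumor (initial).
Round 2 — checking thresholds:
  Eli: 1 of 5 neighbours < 4, holds.
  Ivy: 2 of 4 neighbours ≥ 2, starts repeating the rumor.
  Lee: 1 of 2 neighbours < 2, holds.
  Nia: 1 of 4 neighbours < 3, holds.
  Pia: 1 of 3 neighbours < 3, holds.
Round 3 — no new spreads; cascade stops.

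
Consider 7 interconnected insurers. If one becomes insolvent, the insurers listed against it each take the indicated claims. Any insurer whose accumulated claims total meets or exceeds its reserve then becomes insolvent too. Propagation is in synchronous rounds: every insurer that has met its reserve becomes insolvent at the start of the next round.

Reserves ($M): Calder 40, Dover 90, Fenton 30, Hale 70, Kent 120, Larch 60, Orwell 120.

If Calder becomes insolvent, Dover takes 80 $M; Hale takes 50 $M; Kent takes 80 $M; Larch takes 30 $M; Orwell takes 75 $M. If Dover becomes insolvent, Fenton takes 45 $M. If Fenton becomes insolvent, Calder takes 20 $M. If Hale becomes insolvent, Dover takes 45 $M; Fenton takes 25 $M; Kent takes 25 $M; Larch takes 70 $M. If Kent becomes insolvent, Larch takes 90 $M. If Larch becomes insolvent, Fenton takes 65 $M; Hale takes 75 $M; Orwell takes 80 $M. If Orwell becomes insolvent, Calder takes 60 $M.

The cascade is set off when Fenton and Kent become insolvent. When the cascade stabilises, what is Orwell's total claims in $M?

Round 1 — Fenton, Kent become insolvent (initial).
  Calder: +20 → 20 < 40
  Larch: +90 → 90 ≥ 60
Round 2 — Larch becomes insolvent.
  Hale: +75 → 75 ≥ 70
  Orwell: +80 → 80 < 120
Round 3 — Hale becomes insolvent.
  Dover: +45 → 45 < 90
No further insolvencies.

80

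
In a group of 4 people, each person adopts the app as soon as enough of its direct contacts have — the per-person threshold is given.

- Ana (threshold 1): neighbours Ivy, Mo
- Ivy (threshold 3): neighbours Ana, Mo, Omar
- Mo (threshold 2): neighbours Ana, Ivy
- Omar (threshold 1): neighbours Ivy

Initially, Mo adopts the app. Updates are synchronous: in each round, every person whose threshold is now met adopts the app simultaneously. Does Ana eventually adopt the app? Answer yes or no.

Round 1 — Mo adopts the app (initial).
Round 2 — checking thresholds:
  Ana: 1 of 2 neighbours ≥ 1, adopts the app.
  Ivy: 1 of 3 neighbours < 3, below threshold.
Round 3 — no new adoptions; cascade stops.

yes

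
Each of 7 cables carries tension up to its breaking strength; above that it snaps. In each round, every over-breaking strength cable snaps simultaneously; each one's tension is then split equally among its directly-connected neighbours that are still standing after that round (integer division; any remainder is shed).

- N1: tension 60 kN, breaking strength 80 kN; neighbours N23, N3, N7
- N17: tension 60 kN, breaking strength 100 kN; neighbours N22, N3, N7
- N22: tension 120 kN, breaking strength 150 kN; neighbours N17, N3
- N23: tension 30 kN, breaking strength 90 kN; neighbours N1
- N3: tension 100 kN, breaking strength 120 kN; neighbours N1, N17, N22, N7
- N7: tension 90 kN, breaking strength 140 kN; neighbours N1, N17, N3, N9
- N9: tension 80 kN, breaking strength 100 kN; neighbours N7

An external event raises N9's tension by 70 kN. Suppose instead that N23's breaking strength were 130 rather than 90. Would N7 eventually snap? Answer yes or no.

With N23's breaking strength at 130:
Round 1 — N9 at 150 > 100. N9 snaps.
  N9 sheds 150 kN to N7: 150 each.
    N7: 90+150 = 240 > 140
Round 2 — N7 snaps.
  N7 sheds 240 kN to N1, N17, N3: 80 each.
    N1: 60+80 = 140 > 80
    N17: 60+80 = 140 > 100
    N3: 100+80 = 180 > 120
Round 3 — N1, N17, N3 snap.
  N1 sheds 140 kN to N23: 140 each.
    N23: 30+140 = 170 > 130
  N17 sheds 140 kN to N22: 140 each.
    N22: 120+140 = 260 > 150
  N3 sheds 180 kN to N22: 180 each.
    N22: 260+180 = 440 > 150
Round 4 — N22, N23 snap.
  N22 sheds 440 kN: no online neighbours, lost.
  N23 sheds 170 kN: no online neighbours, lost.
No further breaks.

yes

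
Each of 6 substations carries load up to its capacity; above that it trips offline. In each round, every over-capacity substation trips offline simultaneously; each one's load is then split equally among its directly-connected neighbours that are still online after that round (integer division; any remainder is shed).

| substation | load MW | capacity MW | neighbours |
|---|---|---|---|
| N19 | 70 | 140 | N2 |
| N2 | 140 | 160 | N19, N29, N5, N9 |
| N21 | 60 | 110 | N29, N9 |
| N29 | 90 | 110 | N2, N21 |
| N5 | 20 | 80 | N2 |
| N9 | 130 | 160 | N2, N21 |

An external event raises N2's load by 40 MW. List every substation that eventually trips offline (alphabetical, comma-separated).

N2, N21, N29, N9

Round 1 — N2 at 180 > 160. N2 trips offline.
  N2 sheds 180 MW to N19, N29, N5, N9: 45 each.
    N19: 70+45 = 115 ≤ 140
    N29: 90+45 = 135 > 110
    N5: 20+45 = 65 ≤ 80
    N9: 130+45 = 175 > 160
Round 2 — N29, N9 trip offline.
  N29 sheds 135 MW to N21: 135 each.
    N21: 60+135 = 195 > 110
  N9 sheds 175 MW to N21: 175 each.
    N21: 195+175 = 370 > 110
Round 3 — N21 trips offline.
  N21 sheds 370 MW: no online neighbours, lost.
No further trips.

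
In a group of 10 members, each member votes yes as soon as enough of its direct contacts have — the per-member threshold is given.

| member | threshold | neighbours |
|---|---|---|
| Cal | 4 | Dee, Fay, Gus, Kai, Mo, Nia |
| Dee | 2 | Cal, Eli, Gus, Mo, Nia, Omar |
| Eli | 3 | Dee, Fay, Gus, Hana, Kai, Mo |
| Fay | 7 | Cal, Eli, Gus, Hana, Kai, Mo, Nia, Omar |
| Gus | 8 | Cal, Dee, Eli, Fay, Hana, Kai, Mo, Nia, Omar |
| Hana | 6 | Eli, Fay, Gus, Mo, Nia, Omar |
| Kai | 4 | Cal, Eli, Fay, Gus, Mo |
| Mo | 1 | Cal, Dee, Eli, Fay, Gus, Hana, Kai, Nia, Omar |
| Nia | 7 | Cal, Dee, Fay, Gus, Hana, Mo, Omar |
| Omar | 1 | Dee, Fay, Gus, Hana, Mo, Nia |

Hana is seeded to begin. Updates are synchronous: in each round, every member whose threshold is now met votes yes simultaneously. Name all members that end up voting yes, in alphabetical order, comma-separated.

Dee, Eli, Hana, Mo, Omar

Round 1 — Hana votes yes (initial).
Round 2 — checking thresholds:
  Eli: 1 of 6 neighbours < 3, holds.
  Fay: 1 of 8 neighbours < 7, holds.
  Gus: 1 of 9 neighbours < 8, holds.
  Mo: 1 of 9 neighbours ≥ 1, votes yes.
  Nia: 1 of 7 neighbours < 7, holds.
  Omar: 1 of 6 neighbours ≥ 1, votes yes.
Round 3 — checking thresholds:
  Cal: 1 of 6 neighbours < 4, holds.
  Dee: 2 of 6 neighbours ≥ 2, votes yes.
  Eli: 2 of 6 neighbours < 3, holds.
  Fay: 3 of 8 neighbours < 7, holds.
  Gus: 3 of 9 neighbours < 8, holds.
  Kai: 1 of 5 neighbours < 4, holds.
  Nia: 3 of 7 neighbours < 7, holds.
Round 4 — checking thresholds:
  Cal: 2 of 6 neighbours < 4, holds.
  Eli: 3 of 6 neighbours ≥ 3, votes yes.
  Fay: 3 of 8 neighbours < 7, holds.
  Gus: 4 of 9 neighbours < 8, holds.
  Kai: 1 of 5 neighbours < 4, holds.
  Nia: 4 of 7 neighbours < 7, holds.
Round 5 — no new yes votes; cascade stops.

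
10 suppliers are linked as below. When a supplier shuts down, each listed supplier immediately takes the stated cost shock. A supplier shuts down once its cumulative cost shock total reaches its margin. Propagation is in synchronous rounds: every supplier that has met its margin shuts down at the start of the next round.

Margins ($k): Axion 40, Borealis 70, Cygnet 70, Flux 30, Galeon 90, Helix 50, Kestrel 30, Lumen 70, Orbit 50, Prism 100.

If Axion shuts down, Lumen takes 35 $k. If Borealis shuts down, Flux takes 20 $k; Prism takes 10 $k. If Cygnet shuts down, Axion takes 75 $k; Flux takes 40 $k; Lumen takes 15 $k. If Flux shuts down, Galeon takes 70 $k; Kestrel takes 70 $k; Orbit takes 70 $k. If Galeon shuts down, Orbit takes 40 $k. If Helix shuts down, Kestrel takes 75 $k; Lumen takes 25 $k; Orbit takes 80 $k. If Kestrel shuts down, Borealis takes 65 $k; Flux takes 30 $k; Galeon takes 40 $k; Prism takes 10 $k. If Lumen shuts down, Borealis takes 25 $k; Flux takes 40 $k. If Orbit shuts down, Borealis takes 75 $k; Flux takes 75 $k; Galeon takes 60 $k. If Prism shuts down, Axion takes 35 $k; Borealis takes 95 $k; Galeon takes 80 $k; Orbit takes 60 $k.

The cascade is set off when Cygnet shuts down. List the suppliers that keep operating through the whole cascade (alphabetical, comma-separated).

Helix, Lumen, Prism

Round 1 — Cygnet shuts down (initial).
  Axion: +75 → 75 ≥ 40
  Flux: +40 → 40 ≥ 30
  Lumen: +15 → 15 < 70
Round 2 — Axion, Flux shut down.
  Galeon: +70 → 70 < 90
  Kestrel: +70 → 70 ≥ 30
  Lumen: +35 → 50 < 70
  Orbit: +70 → 70 ≥ 50
Round 3 — Kestrel, Orbit shut down.
  Borealis: +65+75 → 140 ≥ 70
  Galeon: +40+60 → 170 ≥ 90
  Prism: +10 → 10 < 100
Round 4 — Borealis, Galeon shut down.
  Prism: +10 → 20 < 100
No further shutdowns.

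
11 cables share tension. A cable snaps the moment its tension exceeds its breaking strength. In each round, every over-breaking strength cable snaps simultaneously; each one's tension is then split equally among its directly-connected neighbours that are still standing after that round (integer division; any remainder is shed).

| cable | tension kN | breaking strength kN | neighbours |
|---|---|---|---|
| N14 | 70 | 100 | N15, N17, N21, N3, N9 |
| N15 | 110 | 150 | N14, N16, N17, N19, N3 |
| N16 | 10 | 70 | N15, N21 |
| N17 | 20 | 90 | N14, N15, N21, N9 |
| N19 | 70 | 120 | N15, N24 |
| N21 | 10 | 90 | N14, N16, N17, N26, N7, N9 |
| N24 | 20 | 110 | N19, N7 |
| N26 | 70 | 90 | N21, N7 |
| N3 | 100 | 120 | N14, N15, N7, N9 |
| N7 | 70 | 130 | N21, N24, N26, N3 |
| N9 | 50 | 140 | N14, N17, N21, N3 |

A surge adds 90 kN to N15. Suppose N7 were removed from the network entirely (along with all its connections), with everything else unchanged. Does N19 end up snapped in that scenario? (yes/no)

With N7 removed:
Round 1 — N15 at 200 > 150. N15 snaps.
  N15 sheds 200 kN to N14, N16, N17, N19, N3: 40 each.
    N14: 70+40 = 110 > 100
    N16: 10+40 = 50 ≤ 70
    N17: 20+40 = 60 ≤ 90
    N19: 70+40 = 110 ≤ 120
    N3: 100+40 = 140 > 120
Round 2 — N14, N3 snap.
  N14 sheds 110 kN to N17, N21, N9: 36 each (2 lost).
    N17: 60+36 = 96 > 90
    N21: 10+36 = 46 ≤ 90
    N9: 50+36 = 86 ≤ 140
  N3 sheds 140 kN to N9: 140 each.
    N9: 86+140 = 226 > 140
Round 3 — N17, N9 snap.
  N17 sheds 96 kN to N21: 96 each.
    N21: 46+96 = 142 > 90
  N9 sheds 226 kN to N21: 226 each.
    N21: 142+226 = 368 > 90
Round 4 — N21 snaps.
  N21 sheds 368 kN to N16, N26: 184 each.
    N16: 50+184 = 234 > 70
    N26: 70+184 = 254 > 90
Round 5 — N16, N26 snap.
  N16 sheds 234 kN: no online neighbours, lost.
  N26 sheds 254 kN: no online neighbours, lost.
No further breaks.

no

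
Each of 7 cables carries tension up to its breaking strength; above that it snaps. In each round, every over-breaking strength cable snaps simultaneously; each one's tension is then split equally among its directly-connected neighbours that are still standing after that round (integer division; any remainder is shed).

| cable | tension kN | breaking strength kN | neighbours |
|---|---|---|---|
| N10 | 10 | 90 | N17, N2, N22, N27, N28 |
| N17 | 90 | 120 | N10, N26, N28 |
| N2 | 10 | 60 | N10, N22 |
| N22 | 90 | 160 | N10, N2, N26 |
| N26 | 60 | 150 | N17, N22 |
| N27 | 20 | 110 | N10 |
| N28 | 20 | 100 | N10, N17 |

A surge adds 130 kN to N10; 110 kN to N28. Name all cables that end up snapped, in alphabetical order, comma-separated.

N10, N17, N2, N22, N26, N28

Round 1 — N10 at 140 > 90; N28 at 130 > 100. N10, N28 snap.
  N10 sheds 140 kN to N17, N2, N22, N27: 35 each.
    N17: 90+35 = 125 > 120
    N2: 10+35 = 45 ≤ 60
    N22: 90+35 = 125 ≤ 160
    N27: 20+35 = 55 ≤ 110
  N28 sheds 130 kN to N17: 130 each.
    N17: 125+130 = 255 > 120
Round 2 — N17 snaps.
  N17 sheds 255 kN to N26: 255 each.
    N26: 60+255 = 315 > 150
Round 3 — N26 snaps.
  N26 sheds 315 kN to N22: 315 each.
    N22: 125+315 = 440 > 160
Round 4 — N22 snaps.
  N22 sheds 440 kN to N2: 440 each.
    N2: 45+440 = 485 > 60
Round 5 — N2 snaps.
  N2 sheds 485 kN: no online neighbours, lost.
No further breaks.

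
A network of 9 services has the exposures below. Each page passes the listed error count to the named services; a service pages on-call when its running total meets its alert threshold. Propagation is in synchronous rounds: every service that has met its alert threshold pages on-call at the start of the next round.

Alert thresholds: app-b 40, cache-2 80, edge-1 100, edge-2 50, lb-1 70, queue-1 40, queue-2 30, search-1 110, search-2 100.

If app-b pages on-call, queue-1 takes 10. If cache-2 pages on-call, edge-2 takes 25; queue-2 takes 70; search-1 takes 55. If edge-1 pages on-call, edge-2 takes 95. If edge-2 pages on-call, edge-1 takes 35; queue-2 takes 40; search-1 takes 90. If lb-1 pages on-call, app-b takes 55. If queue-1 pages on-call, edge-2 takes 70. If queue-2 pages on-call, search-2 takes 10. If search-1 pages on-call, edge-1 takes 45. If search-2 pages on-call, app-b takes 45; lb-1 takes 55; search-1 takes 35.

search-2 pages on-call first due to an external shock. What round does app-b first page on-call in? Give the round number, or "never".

Round 1 — search-2 pages on-call (initial).
  app-b: +45 → 45 ≥ 40
  lb-1: +55 → 55 < 70
  search-1: +35 → 35 < 110
Round 2 — app-b pages on-call.
  queue-1: +10 → 10 < 40
No further pages.

2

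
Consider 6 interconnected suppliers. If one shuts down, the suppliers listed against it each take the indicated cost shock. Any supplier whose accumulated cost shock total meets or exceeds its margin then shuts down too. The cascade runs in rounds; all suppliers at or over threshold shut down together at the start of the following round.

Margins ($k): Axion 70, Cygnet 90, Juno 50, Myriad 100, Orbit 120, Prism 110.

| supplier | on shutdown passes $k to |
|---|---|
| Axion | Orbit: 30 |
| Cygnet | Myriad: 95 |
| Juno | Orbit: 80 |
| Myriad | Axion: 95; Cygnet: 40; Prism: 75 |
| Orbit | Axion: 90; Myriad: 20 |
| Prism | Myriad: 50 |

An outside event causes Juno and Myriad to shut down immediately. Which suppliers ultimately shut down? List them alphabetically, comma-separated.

Axion, Juno, Myriad

Round 1 — Juno, Myriad shut down (initial).
  Axion: +95 → 95 ≥ 70
  Cygnet: +40 → 40 < 90
  Orbit: +80 → 80 < 120
  Prism: +75 → 75 < 110
Round 2 — Axion shuts down.
  Orbit: +30 → 110 < 120
No further shutdowns.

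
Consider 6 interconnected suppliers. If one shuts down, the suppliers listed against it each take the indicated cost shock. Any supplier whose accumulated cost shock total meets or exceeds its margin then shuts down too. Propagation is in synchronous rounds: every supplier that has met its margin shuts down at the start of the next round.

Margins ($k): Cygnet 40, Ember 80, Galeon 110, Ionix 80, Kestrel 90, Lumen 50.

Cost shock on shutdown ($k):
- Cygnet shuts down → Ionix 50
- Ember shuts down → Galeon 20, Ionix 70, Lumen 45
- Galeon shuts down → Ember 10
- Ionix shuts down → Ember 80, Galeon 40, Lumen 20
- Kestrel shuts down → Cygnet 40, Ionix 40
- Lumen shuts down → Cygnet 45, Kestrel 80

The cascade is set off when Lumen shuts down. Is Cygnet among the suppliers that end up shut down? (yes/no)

yes

Round 1 — Lumen shuts down (initial).
  Cygnet: +45 → 45 ≥ 40
  Kestrel: +80 → 80 < 90
Round 2 — Cygnet shuts down.
  Ionix: +50 → 50 < 80
No further shutdowns.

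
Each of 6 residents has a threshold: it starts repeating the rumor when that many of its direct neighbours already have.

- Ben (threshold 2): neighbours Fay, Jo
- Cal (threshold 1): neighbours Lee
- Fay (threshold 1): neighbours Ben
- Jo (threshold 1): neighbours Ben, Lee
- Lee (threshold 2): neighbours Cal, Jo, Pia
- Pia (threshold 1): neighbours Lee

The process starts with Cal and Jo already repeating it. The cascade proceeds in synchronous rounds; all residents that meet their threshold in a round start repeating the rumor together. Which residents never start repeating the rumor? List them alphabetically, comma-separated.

Ben, Fay

Round 1 — Cal, Jo start repeating the rumor (initial).
Round 2 — checking thresholds:
  Ben: 1 of 2 neighbours < 2, not yet.
  Lee: 2 of 3 neighbours ≥ 2, starts repeating the rumor.
Round 3 — checking thresholds:
  Ben: 1 of 2 neighbours < 2, not yet.
  Pia: 1 of 1 neighbours ≥ 1, starts repeating the rumor.
Round 4 — no new spreads; cascade stops.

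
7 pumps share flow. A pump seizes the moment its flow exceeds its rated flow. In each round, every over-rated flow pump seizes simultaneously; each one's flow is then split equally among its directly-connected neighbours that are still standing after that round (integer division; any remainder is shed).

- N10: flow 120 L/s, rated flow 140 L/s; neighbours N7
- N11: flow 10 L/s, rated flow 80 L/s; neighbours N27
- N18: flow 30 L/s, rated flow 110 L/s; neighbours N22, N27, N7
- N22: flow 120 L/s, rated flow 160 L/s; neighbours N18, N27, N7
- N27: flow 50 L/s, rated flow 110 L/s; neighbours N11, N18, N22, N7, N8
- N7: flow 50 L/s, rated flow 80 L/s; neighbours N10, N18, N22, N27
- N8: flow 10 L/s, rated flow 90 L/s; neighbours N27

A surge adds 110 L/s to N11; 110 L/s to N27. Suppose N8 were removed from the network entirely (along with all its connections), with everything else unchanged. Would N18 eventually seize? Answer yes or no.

With N8 removed:
Round 1 — N11 at 120 > 80; N27 at 160 > 110. N11, N27 seize.
  N11 sheds 120 L/s: no online neighbours, lost.
  N27 sheds 160 L/s to N18, N22, N7: 53 each (1 lost).
    N18: 30+53 = 83 ≤ 110
    N22: 120+53 = 173 > 160
    N7: 50+53 = 103 > 80
Round 2 — N22, N7 seize.
  N22 sheds 173 L/s to N18: 173 each.
    N18: 83+173 = 256 > 110
  N7 sheds 103 L/s to N10, N18: 51 each (1 lost).
    N10: 120+51 = 171 > 140
    N18: 256+51 = 307 > 110
Round 3 — N10, N18 seize.
  N10 sheds 171 L/s: no online neighbours, lost.
  N18 sheds 307 L/s: no online neighbours, lost.
No further seizures.

yes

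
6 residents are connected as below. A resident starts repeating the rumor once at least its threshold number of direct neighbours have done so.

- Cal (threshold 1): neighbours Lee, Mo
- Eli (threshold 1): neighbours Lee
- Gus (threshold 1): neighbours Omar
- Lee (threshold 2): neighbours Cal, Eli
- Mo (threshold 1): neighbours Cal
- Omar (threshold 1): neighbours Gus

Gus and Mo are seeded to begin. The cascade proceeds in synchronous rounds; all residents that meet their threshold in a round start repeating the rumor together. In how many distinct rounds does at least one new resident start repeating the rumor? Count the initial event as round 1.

Round 1 — Gus, Mo start repeating the rumor (initial).
Round 2 — checking thresholds:
  Cal: 1 of 2 neighbours ≥ 1, starts repeating the rumor.
  Omar: 1 of 1 neighbours ≥ 1, starts repeating the rumor.
Round 3 — no new spreads; cascade stops.

2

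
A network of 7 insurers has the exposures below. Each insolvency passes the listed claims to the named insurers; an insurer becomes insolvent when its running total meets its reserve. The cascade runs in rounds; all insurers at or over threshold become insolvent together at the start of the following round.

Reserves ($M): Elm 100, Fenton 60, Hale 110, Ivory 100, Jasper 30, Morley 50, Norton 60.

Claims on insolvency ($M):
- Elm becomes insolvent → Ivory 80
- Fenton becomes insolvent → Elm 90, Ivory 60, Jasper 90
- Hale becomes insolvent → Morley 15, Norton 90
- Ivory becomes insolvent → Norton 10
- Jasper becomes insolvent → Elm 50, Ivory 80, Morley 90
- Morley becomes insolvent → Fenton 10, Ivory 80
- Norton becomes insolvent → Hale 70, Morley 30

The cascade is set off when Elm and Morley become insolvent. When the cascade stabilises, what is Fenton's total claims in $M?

10

Round 1 — Elm, Morley become insolvent (initial).
  Fenton: +10 → 10 < 60
  Ivory: +80+80 → 160 ≥ 100
Round 2 — Ivory becomes insolvent.
  Norton: +10 → 10 < 60
No further insolvencies.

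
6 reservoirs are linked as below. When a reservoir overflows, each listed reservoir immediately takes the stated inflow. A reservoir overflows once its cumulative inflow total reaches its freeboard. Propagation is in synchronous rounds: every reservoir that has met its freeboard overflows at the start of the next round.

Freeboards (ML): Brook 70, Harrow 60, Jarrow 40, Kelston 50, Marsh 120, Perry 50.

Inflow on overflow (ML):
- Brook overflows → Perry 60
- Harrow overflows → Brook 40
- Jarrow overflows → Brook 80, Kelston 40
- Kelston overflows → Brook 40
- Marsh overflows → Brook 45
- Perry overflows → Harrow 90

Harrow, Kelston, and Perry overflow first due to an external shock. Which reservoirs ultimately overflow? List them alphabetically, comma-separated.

Brook, Harrow, Kelston, Perry

Round 1 — Harrow, Kelston, Perry overflow (initial).
  Brook: +40+40 → 80 ≥ 70
Round 2 — Brook overflows.
No further overflows.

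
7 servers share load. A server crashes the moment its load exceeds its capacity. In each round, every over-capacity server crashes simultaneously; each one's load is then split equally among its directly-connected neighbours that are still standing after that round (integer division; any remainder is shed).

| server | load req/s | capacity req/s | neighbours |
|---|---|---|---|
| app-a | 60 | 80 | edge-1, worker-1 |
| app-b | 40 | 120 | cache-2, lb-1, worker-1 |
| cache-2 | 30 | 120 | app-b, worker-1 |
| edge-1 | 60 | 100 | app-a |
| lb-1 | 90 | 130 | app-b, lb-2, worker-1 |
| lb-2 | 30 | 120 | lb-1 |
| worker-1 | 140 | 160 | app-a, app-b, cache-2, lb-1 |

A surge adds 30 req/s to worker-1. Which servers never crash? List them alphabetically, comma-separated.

Round 1 — worker-1 at 170 > 160. worker-1 crashes.
  worker-1 sheds 170 req/s to app-a, app-b, cache-2, lb-1: 42 each (2 lost).
    app-a: 60+42 = 102 > 80
    app-b: 40+42 = 82 ≤ 120
    cache-2: 30+42 = 72 ≤ 120
    lb-1: 90+42 = 132 > 130
Round 2 — app-a, lb-1 crash.
  app-a sheds 102 req/s to edge-1: 102 each.
    edge-1: 60+102 = 162 > 100
  lb-1 sheds 132 req/s to app-b, lb-2: 66 each.
    app-b: 82+66 = 148 > 120
    lb-2: 30+66 = 96 ≤ 120
Round 3 — app-b, edge-1 crash.
  app-b sheds 148 req/s to cache-2: 148 each.
    cache-2: 72+148 = 220 > 120
  edge-1 sheds 162 req/s: no online neighbours, lost.
Round 4 — cache-2 crashes.
  cache-2 sheds 220 req/s: no online neighbours, lost.
No further crashes.

lb-2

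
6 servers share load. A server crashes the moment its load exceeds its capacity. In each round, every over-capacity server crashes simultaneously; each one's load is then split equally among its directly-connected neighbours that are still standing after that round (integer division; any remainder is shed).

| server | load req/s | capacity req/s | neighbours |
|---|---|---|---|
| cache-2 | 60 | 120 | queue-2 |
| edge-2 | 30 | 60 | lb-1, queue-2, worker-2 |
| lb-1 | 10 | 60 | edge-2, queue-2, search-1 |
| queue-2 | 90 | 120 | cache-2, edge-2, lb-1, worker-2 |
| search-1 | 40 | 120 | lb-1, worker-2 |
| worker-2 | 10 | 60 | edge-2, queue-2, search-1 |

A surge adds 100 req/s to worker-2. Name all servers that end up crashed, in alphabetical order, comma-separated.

cache-2, edge-2, lb-1, queue-2, search-1, worker-2

Round 1 — worker-2 at 110 > 60. worker-2 crashes.
  worker-2 sheds 110 req/s to edge-2, queue-2, search-1: 36 each (2 lost).
    edge-2: 30+36 = 66 > 60
    queue-2: 90+36 = 126 > 120
    search-1: 40+36 = 76 ≤ 120
Round 2 — edge-2, queue-2 crash.
  edge-2 sheds 66 req/s to lb-1: 66 each.
    lb-1: 10+66 = 76 > 60
  queue-2 sheds 126 req/s to cache-2, lb-1: 63 each.
    cache-2: 60+63 = 123 > 120
    lb-1: 76+63 = 139 > 60
Round 3 — cache-2, lb-1 crash.
  cache-2 sheds 123 req/s: no online neighbours, lost.
  lb-1 sheds 139 req/s to search-1: 139 each.
    search-1: 76+139 = 215 > 120
Round 4 — search-1 crashes.
  search-1 sheds 215 req/s: no online neighbours, lost.
No further crashes.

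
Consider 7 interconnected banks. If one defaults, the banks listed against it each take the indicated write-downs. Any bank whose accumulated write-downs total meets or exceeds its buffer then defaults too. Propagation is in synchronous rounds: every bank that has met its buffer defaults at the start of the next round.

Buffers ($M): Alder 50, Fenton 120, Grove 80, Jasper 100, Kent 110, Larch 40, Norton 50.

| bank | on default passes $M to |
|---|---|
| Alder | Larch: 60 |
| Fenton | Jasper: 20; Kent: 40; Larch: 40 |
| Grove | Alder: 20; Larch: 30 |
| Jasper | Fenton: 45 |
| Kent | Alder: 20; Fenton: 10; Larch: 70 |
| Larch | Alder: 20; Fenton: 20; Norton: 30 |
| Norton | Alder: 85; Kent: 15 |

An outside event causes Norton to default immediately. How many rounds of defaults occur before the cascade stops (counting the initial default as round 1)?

3

Round 1 — Norton defaults (initial).
  Alder: +85 → 85 ≥ 50
  Kent: +15 → 15 < 110
Round 2 — Alder defaults.
  Larch: +60 → 60 ≥ 40
Round 3 — Larch defaults.
  Fenton: +20 → 20 < 120
No further defaults.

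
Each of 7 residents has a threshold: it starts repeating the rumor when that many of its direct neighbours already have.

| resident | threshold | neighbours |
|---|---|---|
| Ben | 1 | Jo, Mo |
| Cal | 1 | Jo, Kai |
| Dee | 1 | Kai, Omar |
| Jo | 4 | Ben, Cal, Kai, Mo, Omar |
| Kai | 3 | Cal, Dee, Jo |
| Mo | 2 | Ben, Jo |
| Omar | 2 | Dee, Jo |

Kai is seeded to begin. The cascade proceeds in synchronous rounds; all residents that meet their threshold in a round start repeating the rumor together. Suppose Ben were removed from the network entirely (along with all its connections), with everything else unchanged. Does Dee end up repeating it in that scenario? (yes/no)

yes

With Ben removed:
Round 1 — Kai starts repeating the rumor (initial).
Round 2 — checking thresholds:
  Cal: 1 of 2 neighbours ≥ 1, starts repeating the rumor.
  Dee: 1 of 2 neighbours ≥ 1, starts repeating the rumor.
  Jo: 1 of 4 neighbours < 4, holds.
Round 3 — no new spreads; cascade stops.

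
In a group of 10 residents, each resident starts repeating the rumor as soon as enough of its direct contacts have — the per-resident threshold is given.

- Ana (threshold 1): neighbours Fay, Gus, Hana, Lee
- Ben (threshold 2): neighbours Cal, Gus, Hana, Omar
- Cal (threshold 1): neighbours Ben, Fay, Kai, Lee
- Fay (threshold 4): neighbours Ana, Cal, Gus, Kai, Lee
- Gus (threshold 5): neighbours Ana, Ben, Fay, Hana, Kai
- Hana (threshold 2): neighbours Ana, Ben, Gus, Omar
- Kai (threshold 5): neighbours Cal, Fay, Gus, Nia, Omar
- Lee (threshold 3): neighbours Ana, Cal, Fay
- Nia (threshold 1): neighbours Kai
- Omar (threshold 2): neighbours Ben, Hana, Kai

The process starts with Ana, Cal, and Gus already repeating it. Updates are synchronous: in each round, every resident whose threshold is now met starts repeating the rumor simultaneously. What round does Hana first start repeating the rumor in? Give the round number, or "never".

2

Round 1 — Ana, Cal, Gus start repeating the rumor (initial).
Round 2 — checking thresholds:
  Ben: 2 of 4 neighbours ≥ 2, starts repeating the rumor.
  Fay: 3 of 5 neighbours < 4, below threshold.
  Hana: 2 of 4 neighbours ≥ 2, starts repeating the rumor.
  Kai: 2 of 5 neighbours < 5, below threshold.
  Lee: 2 of 3 neighbours < 3, below threshold.
Round 3 — checking thresholds:
  Fay: 3 of 5 neighbours < 4, below threshold.
  Kai: 2 of 5 neighbours < 5, below threshold.
  Lee: 2 of 3 neighbours < 3, below threshold.
  Omar: 2 of 3 neighbours ≥ 2, starts repeating the rumor.
Round 4 — no new spreads; cascade stops.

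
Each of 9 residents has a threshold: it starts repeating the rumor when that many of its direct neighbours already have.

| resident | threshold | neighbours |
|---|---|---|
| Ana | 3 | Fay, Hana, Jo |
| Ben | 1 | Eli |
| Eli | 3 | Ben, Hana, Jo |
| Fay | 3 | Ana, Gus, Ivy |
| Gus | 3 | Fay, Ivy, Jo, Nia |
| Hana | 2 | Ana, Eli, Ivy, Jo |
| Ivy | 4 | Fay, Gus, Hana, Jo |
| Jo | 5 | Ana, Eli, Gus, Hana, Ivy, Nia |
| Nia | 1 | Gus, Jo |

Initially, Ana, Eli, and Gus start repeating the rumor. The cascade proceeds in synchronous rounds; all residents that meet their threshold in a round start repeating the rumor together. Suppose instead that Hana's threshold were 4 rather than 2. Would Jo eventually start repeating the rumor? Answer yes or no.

With Hana's threshold at 4:
Round 1 — Ana, Eli, Gus start repeating the rumor (initial).
Round 2 — checking thresholds:
  Ben: 1 of 1 neighbours ≥ 1, starts repeating the rumor.
  Fay: 2 of 3 neighbours < 3, holds.
  Hana: 2 of 4 neighbours < 4, holds.
  Ivy: 1 of 4 neighbours < 4, holds.
  Jo: 3 of 6 neighbours < 5, holds.
  Nia: 1 of 2 neighbours ≥ 1, starts repeating the rumor.
Round 3 — no new spreads; cascade stops.

no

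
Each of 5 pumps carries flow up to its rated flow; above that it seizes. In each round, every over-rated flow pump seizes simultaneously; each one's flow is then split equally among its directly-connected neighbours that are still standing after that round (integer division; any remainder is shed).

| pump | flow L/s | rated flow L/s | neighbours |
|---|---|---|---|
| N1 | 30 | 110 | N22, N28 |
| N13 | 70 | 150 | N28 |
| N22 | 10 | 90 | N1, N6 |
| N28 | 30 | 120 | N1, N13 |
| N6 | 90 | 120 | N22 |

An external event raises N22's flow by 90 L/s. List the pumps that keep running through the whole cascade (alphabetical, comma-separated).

Round 1 — N22 at 100 > 90. N22 seizes.
  N22 sheds 100 L/s to N1, N6: 50 each.
    N1: 30+50 = 80 ≤ 110
    N6: 90+50 = 140 > 120
Round 2 — N6 seizes.
  N6 sheds 140 L/s: no online neighbours, lost.
No further seizures.

N1, N13, N28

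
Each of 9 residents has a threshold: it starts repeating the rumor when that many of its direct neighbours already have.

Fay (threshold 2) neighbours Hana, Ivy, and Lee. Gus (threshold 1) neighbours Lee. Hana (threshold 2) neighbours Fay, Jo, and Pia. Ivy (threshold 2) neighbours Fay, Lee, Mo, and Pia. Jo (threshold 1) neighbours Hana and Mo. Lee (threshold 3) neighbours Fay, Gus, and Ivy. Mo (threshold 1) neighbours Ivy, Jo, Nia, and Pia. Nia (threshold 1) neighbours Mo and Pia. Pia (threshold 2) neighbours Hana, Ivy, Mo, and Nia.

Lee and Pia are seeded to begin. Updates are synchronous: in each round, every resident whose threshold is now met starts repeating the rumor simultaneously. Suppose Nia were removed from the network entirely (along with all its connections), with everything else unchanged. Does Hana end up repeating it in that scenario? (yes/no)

With Nia removed:
Round 1 — Lee, Pia start repeating the rumor (initial).
Round 2 — checking thresholds:
  Fay: 1 of 3 neighbours < 2, not yet.
  Gus: 1 of 1 neighbours ≥ 1, starts repeating the rumor.
  Hana: 1 of 3 neighbours < 2, not yet.
  Ivy: 2 of 4 neighbours ≥ 2, starts repeating the rumor.
  Mo: 1 of 3 neighbours ≥ 1, starts repeating the rumor.
Round 3 — checking thresholds:
  Fay: 2 of 3 neighbours ≥ 2, starts repeating the rumor.
  Hana: 1 of 3 neighbours < 2, not yet.
  Jo: 1 of 2 neighbours ≥ 1, starts repeating the rumor.
Round 4 — checking thresholds:
  Hana: 3 of 3 neighbours ≥ 2, starts repeating the rumor.
Round 5 — no new spreads; cascade stops.

yes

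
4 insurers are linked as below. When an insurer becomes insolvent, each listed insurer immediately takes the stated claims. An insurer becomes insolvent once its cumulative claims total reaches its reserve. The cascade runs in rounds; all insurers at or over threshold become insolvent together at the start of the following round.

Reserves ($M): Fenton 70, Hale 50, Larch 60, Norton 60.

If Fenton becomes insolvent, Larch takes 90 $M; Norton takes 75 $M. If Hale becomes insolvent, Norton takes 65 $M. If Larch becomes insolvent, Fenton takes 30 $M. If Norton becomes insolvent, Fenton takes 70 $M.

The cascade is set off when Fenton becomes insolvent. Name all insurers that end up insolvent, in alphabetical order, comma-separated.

Fenton, Larch, Norton

Round 1 — Fenton becomes insolvent (initial).
  Larch: +90 → 90 ≥ 60
  Norton: +75 → 75 ≥ 60
Round 2 — Larch, Norton become insolvent.
No further insolvencies.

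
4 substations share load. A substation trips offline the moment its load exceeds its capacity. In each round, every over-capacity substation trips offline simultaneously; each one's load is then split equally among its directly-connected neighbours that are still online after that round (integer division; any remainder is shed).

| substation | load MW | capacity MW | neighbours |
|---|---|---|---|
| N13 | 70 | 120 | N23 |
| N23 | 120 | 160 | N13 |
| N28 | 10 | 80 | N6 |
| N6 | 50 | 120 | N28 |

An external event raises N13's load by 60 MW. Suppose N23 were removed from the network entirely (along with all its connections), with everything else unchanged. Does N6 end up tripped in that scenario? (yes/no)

With N23 removed:
Round 1 — N13 at 130 > 120. N13 trips offline.
  N13 sheds 130 MW: no online neighbours, lost.
No further trips.

no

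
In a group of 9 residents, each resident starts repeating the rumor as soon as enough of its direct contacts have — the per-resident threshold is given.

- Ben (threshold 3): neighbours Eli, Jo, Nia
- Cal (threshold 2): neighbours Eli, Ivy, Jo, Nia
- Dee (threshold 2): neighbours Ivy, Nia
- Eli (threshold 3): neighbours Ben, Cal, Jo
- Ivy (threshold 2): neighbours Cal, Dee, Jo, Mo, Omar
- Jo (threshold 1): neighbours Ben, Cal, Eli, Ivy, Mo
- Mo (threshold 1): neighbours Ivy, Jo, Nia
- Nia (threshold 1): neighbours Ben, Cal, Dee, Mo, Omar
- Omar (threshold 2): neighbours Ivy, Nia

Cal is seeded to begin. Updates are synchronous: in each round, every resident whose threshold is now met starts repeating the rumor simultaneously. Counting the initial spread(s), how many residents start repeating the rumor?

7

Round 1 — Cal starts repeating the rumor (initial).
Round 2 — checking thresholds:
  Eli: 1 of 3 neighbours < 3, holds.
  Ivy: 1 of 5 neighbours < 2, holds.
  Jo: 1 of 5 neighbours ≥ 1, starts repeating the rumor.
  Nia: 1 of 5 neighbours ≥ 1, starts repeating the rumor.
Round 3 — checking thresholds:
  Ben: 2 of 3 neighbours < 3, holds.
  Dee: 1 of 2 neighbours < 2, holds.
  Eli: 2 of 3 neighbours < 3, holds.
  Ivy: 2 of 5 neighbours ≥ 2, starts repeating the rumor.
  Mo: 2 of 3 neighbours ≥ 1, starts repeating the rumor.
  Omar: 1 of 2 neighbours < 2, holds.
Round 4 — checking thresholds:
  Ben: 2 of 3 neighbours < 3, holds.
  Dee: 2 of 2 neighbours ≥ 2, starts repeating the rumor.
  Eli: 2 of 3 neighbours < 3, holds.
  Omar: 2 of 2 neighbours ≥ 2, starts repeating the rumor.
Round 5 — no new spreads; cascade stops.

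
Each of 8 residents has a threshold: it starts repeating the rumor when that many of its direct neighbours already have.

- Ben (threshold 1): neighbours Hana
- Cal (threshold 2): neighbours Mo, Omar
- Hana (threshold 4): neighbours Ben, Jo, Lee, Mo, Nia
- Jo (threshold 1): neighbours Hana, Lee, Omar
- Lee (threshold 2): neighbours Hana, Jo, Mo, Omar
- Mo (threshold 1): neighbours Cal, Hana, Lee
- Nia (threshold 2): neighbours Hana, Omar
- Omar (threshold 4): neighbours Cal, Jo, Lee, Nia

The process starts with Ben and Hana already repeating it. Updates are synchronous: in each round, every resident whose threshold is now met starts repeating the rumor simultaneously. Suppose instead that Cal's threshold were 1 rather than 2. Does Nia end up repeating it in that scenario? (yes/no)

With Cal's threshold at 1:
Round 1 — Ben, Hana start repeating the rumor (initial).
Round 2 — checking thresholds:
  Jo: 1 of 3 neighbours ≥ 1, starts repeating the rumor.
  Lee: 1 of 4 neighbours < 2, holds.
  Mo: 1 of 3 neighbours ≥ 1, starts repeating the rumor.
  Nia: 1 of 2 neighbours < 2, holds.
Round 3 — checking thresholds:
  Cal: 1 of 2 neighbours ≥ 1, starts repeating the rumor.
  Lee: 3 of 4 neighbours ≥ 2, starts repeating the rumor.
  Nia: 1 of 2 neighbours < 2, holds.
  Omar: 1 of 4 neighbours < 4, holds.
Round 4 — no new spreads; cascade stops.

no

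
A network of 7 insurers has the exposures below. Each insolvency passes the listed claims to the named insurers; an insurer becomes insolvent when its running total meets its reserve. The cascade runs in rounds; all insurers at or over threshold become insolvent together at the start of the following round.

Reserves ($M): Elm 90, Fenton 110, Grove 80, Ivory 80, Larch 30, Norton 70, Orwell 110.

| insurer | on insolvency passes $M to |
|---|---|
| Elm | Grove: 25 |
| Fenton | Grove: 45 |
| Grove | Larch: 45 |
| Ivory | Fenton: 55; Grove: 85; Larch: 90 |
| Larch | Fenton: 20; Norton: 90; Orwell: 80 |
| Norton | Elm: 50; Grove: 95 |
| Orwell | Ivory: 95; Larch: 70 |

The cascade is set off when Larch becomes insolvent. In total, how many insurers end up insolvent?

3

Round 1 — Larch becomes insolvent (initial).
  Fenton: +20 → 20 < 110
  Norton: +90 → 90 ≥ 70
  Orwell: +80 → 80 < 110
Round 2 — Norton becomes insolvent.
  Elm: +50 → 50 < 90
  Grove: +95 → 95 ≥ 80
Round 3 — Grove becomes insolvent.
No further insolvencies.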